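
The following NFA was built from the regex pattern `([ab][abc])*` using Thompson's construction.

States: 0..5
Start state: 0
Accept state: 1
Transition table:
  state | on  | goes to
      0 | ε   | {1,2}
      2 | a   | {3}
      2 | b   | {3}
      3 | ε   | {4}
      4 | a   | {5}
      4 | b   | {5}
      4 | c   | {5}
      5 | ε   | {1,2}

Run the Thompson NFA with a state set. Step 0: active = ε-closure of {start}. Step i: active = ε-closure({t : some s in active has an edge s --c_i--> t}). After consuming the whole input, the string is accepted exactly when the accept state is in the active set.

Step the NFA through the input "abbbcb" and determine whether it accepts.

Answer: REJECT

Derivation:
initial (ε-close {0}): {0,1,2}
'a' @ 1: {3,4}
'b' @ 2: {1,2,5}  (accept∈set)
'b' @ 3: {3,4}
'b' @ 4: {1,2,5}  (accept∈set)
'c' @ 5: {}  — state set empty
rest 'b' ignored (set empty)
final: {}; accept 1 not in set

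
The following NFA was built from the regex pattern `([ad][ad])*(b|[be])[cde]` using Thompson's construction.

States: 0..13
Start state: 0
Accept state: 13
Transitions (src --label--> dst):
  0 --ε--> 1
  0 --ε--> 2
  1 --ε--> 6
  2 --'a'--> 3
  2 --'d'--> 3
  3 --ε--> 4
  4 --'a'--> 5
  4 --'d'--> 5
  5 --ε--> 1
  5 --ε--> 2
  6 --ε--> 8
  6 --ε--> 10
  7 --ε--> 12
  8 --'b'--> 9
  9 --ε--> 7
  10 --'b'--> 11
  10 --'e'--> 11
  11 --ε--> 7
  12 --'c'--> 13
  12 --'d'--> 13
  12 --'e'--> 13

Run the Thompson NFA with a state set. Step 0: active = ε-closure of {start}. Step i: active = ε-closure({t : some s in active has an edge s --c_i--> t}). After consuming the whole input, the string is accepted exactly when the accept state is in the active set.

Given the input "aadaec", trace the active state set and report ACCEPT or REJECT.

initial (ε-close {0}): {0,1,2,6,8,10}
'a' @ 1: {3,4}
'a' @ 2: {1,2,5,6,8,10}
'd' @ 3: {3,4}
'a' @ 4: {1,2,5,6,8,10}
'e' @ 5: {7,11,12}
'c' @ 6: {13}  [accepting]
final: {13}; accept 13 in set

Answer: ACCEPT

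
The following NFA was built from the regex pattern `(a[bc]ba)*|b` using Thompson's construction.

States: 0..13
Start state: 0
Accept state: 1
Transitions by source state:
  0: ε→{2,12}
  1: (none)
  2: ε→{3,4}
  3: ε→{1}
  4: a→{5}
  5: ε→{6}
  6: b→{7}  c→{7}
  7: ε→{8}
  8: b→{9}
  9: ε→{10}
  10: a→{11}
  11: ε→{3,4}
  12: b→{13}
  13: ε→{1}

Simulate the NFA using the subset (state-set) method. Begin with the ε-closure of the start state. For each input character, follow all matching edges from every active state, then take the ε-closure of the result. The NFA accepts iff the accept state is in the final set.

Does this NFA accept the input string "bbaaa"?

initial (ε-close {0}): {0,1,2,3,4,12}
'b' @ 1: {1,13}  [accepting]
'b' @ 2: {}  — dead — no transitions
rest 'aaa' ignored (set empty)
final: {}; accept 1 not in set

Answer: REJECT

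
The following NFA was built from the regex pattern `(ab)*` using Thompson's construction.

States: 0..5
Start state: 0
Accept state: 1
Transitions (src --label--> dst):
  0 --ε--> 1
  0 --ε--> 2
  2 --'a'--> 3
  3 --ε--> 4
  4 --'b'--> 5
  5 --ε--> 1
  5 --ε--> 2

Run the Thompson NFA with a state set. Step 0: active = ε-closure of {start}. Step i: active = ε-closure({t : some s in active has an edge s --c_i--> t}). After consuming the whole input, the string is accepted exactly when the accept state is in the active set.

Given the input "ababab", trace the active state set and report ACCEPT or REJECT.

start: ε-closure({0}) = {0,1,2}
'a' @ 1: {3,4}
'b' @ 2: {1,2,5}  [accepting]
'a' @ 3: {3,4}
'b' @ 4: {1,2,5}  [accepting]
'a' @ 5: {3,4}
'b' @ 6: {1,2,5}  [accepting]
after full input: {1,2,5}  (accept=1 in)

Answer: ACCEPT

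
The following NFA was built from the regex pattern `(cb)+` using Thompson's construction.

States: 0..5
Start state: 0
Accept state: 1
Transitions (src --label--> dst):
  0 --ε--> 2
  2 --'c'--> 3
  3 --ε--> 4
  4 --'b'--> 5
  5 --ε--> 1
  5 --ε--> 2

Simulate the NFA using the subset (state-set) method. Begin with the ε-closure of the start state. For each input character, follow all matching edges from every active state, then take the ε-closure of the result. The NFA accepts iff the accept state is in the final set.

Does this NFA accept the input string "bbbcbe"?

Answer: REJECT

Steps:
start: ε-closure({0}) = {0,2}
'b' @ 1: {}  — dead — no transitions
rest 'bbcbe' ignored (set empty)
after full input: {}  (accept=1 not in)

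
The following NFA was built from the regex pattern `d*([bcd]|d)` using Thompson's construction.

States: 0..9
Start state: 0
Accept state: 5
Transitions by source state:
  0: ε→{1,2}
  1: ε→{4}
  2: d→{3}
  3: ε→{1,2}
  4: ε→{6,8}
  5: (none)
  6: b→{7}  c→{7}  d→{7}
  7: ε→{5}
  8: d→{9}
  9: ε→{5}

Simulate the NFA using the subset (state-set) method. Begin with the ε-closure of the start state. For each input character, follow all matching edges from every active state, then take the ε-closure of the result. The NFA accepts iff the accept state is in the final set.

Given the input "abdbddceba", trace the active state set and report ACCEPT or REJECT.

Answer: REJECT

Derivation:
start: ε-closure({0}) = {0,1,2,4,6,8}
'a' @ 1: {}  — dead — no transitions
rest 'bdbddceba' ignored (set empty)
end set {} — state 5 not in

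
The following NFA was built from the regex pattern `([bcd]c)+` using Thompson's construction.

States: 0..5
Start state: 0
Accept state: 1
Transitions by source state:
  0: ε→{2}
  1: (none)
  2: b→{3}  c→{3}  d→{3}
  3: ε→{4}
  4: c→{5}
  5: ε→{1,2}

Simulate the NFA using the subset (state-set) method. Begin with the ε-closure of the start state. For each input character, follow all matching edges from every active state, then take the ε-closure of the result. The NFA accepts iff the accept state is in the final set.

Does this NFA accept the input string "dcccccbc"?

Answer: ACCEPT

Steps:
start: ε-closure({0}) = {0,2}
'd' @ 1: {3,4}
'c' @ 2: {1,2,5}  ✓accept
'c' @ 3: {3,4}
'c' @ 4: {1,2,5}  ✓accept
'c' @ 5: {3,4}
'c' @ 6: {1,2,5}  ✓accept
'b' @ 7: {3,4}
'c' @ 8: {1,2,5}  ✓accept
after full input: {1,2,5}  (accept=1 in)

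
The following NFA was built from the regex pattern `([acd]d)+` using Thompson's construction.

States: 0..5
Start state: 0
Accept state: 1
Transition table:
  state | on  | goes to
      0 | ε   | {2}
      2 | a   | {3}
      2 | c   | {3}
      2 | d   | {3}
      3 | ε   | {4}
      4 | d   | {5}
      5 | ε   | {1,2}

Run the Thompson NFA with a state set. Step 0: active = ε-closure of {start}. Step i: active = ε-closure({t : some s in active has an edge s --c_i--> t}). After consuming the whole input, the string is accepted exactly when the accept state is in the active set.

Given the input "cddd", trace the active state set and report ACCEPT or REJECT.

S₀ = ε-closure({0}) = {0,2}
'c' @ 1: {3,4}
'd' @ 2: {1,2,5}  (accept∈set)
'd' @ 3: {3,4}
'd' @ 4: {1,2,5}  (accept∈set)
after full input: {1,2,5}  (accept=1 in)

Answer: ACCEPT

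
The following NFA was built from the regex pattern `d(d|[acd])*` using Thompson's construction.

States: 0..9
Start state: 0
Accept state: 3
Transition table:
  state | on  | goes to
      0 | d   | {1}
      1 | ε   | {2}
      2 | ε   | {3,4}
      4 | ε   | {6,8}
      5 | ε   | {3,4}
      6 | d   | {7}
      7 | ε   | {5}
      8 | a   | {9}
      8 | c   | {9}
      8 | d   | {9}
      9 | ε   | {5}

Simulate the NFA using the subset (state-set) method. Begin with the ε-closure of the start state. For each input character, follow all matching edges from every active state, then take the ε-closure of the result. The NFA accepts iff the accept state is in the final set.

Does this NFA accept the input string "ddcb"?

Answer: REJECT

Steps:
S₀ = ε-closure({0}) = {0}
'd' @ 1: {1,2,3,4,6,8}  (accept∈set)
'd' @ 2: {3,4,5,6,7,8,9}  (accept∈set)
'c' @ 3: {3,4,5,6,8,9}  (accept∈set)
'b' @ 4: {}  — dead — no transitions
after full input: {}  (accept=3 not in)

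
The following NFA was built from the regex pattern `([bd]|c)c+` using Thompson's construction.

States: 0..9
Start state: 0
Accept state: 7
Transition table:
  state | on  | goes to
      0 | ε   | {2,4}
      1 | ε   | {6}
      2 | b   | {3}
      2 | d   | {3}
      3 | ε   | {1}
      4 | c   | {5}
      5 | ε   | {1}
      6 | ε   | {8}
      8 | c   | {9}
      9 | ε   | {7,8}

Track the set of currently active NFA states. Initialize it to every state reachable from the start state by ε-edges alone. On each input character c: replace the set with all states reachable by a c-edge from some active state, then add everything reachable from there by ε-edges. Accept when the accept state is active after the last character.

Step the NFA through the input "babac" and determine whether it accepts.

Answer: REJECT

Trace:
start: ε-closure({0}) = {0,2,4}
'b' @ 1: {1,3,6,8}
'a' @ 2: {}  — no active states
rest 'bac' ignored (set empty)
end set {} — state 7 not in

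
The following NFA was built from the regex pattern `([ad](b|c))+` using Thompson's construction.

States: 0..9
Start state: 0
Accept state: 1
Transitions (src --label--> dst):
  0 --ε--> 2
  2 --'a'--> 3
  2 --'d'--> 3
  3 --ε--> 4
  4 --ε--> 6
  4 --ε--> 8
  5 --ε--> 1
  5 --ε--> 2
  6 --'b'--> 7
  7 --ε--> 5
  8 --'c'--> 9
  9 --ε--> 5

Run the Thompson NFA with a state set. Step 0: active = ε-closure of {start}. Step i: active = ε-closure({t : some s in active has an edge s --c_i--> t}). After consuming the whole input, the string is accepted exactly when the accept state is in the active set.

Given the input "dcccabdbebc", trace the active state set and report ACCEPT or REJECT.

Answer: REJECT

Trace:
start: ε-closure({0}) = {0,2}
'd' @ 1: {3,4,6,8}
'c' @ 2: {1,2,5,9}  ✓accept
'c' @ 3: {}  — dead — no transitions
rest 'cabdbebc' ignored (set empty)
after full input: {}  (accept=1 not in)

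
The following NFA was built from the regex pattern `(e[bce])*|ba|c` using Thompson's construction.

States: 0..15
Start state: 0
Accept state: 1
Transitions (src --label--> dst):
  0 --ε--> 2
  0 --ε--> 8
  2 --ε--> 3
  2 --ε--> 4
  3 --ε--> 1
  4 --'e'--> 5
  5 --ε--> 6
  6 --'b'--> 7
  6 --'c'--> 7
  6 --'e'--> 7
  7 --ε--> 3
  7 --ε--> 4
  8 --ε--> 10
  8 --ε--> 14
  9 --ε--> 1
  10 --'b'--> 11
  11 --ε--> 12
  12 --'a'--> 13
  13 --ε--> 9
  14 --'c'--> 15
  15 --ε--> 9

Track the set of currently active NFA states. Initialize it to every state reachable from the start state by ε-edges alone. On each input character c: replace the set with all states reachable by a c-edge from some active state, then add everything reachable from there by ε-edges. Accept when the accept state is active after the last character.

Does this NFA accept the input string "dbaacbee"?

start: ε-closure({0}) = {0,1,2,3,4,8,10,14}
'd' @ 1: {}  — dead — no transitions
rest 'baacbee' ignored (set empty)
final: {}; accept 1 not in set

Answer: REJECT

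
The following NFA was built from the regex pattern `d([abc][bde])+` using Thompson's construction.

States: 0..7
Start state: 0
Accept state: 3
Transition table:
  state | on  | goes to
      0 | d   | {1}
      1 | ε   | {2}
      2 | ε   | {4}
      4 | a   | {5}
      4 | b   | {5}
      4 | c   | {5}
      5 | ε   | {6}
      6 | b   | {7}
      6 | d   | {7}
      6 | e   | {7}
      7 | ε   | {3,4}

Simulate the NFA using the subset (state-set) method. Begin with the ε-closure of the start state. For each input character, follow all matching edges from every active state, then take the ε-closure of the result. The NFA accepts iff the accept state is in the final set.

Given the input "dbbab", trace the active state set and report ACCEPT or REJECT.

Answer: ACCEPT

Steps:
start: ε-closure({0}) = {0}
'd' @ 1: {1,2,4}
'b' @ 2: {5,6}
'b' @ 3: {3,4,7}  (accept∈set)
'a' @ 4: {5,6}
'b' @ 5: {3,4,7}  (accept∈set)
final: {3,4,7}; accept 3 in set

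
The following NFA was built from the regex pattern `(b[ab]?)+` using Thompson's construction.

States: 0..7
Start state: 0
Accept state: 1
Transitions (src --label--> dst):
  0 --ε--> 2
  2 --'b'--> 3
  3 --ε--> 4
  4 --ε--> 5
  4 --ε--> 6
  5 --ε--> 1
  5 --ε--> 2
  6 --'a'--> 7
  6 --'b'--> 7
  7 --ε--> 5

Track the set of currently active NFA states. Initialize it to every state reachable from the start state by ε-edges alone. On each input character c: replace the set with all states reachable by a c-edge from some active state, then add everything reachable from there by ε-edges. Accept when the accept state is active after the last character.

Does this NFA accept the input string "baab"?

Answer: REJECT

Trace:
initial (ε-close {0}): {0,2}
'b' @ 1: {1,2,3,4,5,6}  [accepting]
'a' @ 2: {1,2,5,7}  [accepting]
'a' @ 3: {}  — dead — no transitions
rest 'b' ignored (set empty)
final: {}; accept 1 not in set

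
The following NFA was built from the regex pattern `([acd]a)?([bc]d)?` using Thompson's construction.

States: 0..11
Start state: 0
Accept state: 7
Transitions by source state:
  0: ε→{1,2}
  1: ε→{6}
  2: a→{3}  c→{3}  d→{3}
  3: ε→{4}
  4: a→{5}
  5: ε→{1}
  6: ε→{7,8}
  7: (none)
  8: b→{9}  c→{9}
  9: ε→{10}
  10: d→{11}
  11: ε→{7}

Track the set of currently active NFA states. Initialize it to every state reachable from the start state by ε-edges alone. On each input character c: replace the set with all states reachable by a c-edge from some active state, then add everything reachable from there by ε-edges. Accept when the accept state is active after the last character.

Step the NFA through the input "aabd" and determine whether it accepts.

Answer: ACCEPT

Steps:
start: ε-closure({0}) = {0,1,2,6,7,8}
'a' @ 1: {3,4}
'a' @ 2: {1,5,6,7,8}  ✓accept
'b' @ 3: {9,10}
'd' @ 4: {7,11}  ✓accept
end set {7,11} — state 7 in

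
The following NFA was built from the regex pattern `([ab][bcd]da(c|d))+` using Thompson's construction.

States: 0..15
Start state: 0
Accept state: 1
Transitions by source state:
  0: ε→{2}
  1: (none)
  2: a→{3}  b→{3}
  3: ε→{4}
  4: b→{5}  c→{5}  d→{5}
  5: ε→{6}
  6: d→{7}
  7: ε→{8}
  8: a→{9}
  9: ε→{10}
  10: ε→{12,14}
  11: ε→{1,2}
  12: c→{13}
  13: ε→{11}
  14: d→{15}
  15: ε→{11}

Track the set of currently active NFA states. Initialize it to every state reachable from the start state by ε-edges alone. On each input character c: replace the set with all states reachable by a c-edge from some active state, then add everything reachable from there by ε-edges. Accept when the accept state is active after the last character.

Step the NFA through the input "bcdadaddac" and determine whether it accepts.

start: ε-closure({0}) = {0,2}
'b' @ 1: {3,4}
'c' @ 2: {5,6}
'd' @ 3: {7,8}
'a' @ 4: {9,10,12,14}
'd' @ 5: {1,2,11,15}  ✓accept
'a' @ 6: {3,4}
'd' @ 7: {5,6}
'd' @ 8: {7,8}
'a' @ 9: {9,10,12,14}
'c' @ 10: {1,2,11,13}  ✓accept
final: {1,2,11,13}; accept 1 in set

Answer: ACCEPT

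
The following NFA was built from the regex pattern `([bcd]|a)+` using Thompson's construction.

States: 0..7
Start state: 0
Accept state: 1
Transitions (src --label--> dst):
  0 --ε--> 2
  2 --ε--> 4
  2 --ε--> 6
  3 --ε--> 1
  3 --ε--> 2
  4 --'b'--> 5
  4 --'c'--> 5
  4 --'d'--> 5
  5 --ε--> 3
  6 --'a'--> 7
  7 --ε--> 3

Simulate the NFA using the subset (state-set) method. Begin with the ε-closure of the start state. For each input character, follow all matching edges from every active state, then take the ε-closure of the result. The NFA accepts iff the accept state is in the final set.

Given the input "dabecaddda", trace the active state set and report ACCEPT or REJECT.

Answer: REJECT

Steps:
S₀ = ε-closure({0}) = {0,2,4,6}
'd' @ 1: {1,2,3,4,5,6}  (accept∈set)
'a' @ 2: {1,2,3,4,6,7}  (accept∈set)
'b' @ 3: {1,2,3,4,5,6}  (accept∈set)
'e' @ 4: {}  — dead — no transitions
rest 'caddda' ignored (set empty)
end set {} — state 1 not in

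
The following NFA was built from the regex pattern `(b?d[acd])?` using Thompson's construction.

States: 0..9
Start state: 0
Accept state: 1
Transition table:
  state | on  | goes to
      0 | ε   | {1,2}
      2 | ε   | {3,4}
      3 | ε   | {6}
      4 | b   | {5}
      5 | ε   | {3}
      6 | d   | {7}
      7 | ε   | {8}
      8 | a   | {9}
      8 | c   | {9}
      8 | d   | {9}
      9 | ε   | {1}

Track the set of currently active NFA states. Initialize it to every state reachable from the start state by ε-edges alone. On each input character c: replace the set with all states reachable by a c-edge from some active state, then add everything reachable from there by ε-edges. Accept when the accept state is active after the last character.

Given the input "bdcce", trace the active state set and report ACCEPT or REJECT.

S₀ = ε-closure({0}) = {0,1,2,3,4,6}
'b' @ 1: {3,5,6}
'd' @ 2: {7,8}
'c' @ 3: {1,9}  (accept∈set)
'c' @ 4: {}  — state set empty
rest 'e' ignored (set empty)
end set {} — state 1 not in

Answer: REJECT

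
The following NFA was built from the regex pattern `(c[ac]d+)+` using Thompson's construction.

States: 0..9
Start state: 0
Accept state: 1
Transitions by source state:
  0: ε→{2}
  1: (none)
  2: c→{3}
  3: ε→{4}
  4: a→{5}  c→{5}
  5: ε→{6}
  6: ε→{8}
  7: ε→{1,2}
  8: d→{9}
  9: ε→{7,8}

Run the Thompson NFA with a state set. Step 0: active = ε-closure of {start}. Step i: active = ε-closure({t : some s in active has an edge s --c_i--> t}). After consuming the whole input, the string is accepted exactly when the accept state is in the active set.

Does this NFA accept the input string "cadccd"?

Answer: ACCEPT

Steps:
start: ε-closure({0}) = {0,2}
'c' @ 1: {3,4}
'a' @ 2: {5,6,8}
'd' @ 3: {1,2,7,8,9}  (accept∈set)
'c' @ 4: {3,4}
'c' @ 5: {5,6,8}
'd' @ 6: {1,2,7,8,9}  (accept∈set)
after full input: {1,2,7,8,9}  (accept=1 in)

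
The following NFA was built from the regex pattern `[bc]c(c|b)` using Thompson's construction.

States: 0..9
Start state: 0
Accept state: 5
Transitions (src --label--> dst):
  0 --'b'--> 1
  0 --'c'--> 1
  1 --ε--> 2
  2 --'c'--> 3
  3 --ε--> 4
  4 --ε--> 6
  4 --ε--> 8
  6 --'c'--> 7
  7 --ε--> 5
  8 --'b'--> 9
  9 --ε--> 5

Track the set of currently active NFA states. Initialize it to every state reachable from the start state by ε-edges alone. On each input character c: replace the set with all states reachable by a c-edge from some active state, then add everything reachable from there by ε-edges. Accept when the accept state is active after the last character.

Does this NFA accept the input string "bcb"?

start: ε-closure({0}) = {0}
'b' @ 1: {1,2}
'c' @ 2: {3,4,6,8}
'b' @ 3: {5,9}  [accepting]
final: {5,9}; accept 5 in set

Answer: ACCEPT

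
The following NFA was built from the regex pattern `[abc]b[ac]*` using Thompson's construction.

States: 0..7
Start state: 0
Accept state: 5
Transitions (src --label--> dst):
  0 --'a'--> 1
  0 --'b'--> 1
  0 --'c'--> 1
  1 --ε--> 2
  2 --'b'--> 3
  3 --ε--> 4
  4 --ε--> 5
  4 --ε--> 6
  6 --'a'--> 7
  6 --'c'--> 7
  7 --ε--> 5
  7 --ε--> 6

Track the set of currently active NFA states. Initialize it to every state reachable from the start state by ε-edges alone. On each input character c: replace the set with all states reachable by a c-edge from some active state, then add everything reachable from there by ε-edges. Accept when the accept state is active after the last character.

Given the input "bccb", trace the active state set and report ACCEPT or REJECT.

initial (ε-close {0}): {0}
'b' @ 1: {1,2}
'c' @ 2: {}  — no active states
rest 'cb' ignored (set empty)
final: {}; accept 5 not in set

Answer: REJECT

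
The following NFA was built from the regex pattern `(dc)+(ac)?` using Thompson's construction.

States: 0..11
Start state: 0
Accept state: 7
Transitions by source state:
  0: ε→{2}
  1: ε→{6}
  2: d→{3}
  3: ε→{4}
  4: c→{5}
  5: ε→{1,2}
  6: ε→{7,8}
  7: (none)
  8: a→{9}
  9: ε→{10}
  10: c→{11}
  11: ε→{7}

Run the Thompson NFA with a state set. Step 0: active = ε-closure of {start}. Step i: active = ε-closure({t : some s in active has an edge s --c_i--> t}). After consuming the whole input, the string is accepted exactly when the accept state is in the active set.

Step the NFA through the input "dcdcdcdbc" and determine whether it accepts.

start: ε-closure({0}) = {0,2}
'd' @ 1: {3,4}
'c' @ 2: {1,2,5,6,7,8}  (accept∈set)
'd' @ 3: {3,4}
'c' @ 4: {1,2,5,6,7,8}  (accept∈set)
'd' @ 5: {3,4}
'c' @ 6: {1,2,5,6,7,8}  (accept∈set)
'd' @ 7: {3,4}
'b' @ 8: {}  — dead — no transitions
rest 'c' ignored (set empty)
end set {} — state 7 not in

Answer: REJECT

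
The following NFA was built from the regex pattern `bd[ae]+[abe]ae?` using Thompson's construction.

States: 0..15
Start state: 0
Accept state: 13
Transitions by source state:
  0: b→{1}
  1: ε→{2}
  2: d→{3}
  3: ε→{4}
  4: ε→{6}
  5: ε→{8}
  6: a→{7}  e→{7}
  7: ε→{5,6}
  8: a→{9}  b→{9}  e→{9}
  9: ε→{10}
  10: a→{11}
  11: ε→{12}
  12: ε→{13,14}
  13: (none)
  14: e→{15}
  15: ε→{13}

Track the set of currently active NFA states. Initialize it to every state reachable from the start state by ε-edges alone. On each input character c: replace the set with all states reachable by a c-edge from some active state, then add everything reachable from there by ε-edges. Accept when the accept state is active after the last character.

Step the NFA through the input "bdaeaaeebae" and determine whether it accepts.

initial (ε-close {0}): {0}
'b' @ 1: {1,2}
'd' @ 2: {3,4,6}
'a' @ 3: {5,6,7,8}
'e' @ 4: {5,6,7,8,9,10}
'a' @ 5: {5,6,7,8,9,10,11,12,13,14}  ✓accept
'a' @ 6: {5,6,7,8,9,10,11,12,13,14}  ✓accept
'e' @ 7: {5,6,7,8,9,10,13,15}  ✓accept
'e' @ 8: {5,6,7,8,9,10}
'b' @ 9: {9,10}
'a' @ 10: {11,12,13,14}  ✓accept
'e' @ 11: {13,15}  ✓accept
final: {13,15}; accept 13 in set

Answer: ACCEPT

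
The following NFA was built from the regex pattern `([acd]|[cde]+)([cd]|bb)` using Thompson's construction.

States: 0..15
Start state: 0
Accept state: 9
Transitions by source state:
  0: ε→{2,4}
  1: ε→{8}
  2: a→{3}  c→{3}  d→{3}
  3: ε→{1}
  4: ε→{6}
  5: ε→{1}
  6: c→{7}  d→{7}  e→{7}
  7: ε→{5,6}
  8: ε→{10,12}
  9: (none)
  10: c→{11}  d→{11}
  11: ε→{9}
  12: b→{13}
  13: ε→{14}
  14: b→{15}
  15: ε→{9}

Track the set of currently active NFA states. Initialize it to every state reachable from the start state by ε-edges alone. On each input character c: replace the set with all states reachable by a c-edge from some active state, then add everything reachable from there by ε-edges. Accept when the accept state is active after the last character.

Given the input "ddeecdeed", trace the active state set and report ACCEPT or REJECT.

Answer: ACCEPT

Trace:
S₀ = ε-closure({0}) = {0,2,4,6}
'd' @ 1: {1,3,5,6,7,8,10,12}
'd' @ 2: {1,5,6,7,8,9,10,11,12}  ✓accept
'e' @ 3: {1,5,6,7,8,10,12}
'e' @ 4: {1,5,6,7,8,10,12}
'c' @ 5: {1,5,6,7,8,9,10,11,12}  ✓accept
'd' @ 6: {1,5,6,7,8,9,10,11,12}  ✓accept
'e' @ 7: {1,5,6,7,8,10,12}
'e' @ 8: {1,5,6,7,8,10,12}
'd' @ 9: {1,5,6,7,8,9,10,11,12}  ✓accept
final: {1,5,6,7,8,9,10,11,12}; accept 9 in set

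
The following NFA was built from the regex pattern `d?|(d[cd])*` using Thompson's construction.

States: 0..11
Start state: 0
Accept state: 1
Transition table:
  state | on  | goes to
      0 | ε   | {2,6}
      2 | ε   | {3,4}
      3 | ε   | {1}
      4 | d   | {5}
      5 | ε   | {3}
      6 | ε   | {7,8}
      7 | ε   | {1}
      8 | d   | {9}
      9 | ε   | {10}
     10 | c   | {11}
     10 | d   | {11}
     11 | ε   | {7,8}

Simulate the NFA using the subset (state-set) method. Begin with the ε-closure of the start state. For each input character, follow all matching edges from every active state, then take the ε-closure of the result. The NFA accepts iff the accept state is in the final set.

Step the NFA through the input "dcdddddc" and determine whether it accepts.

initial (ε-close {0}): {0,1,2,3,4,6,7,8}
'd' @ 1: {1,3,5,9,10}  ✓accept
'c' @ 2: {1,7,8,11}  ✓accept
'd' @ 3: {9,10}
'd' @ 4: {1,7,8,11}  ✓accept
'd' @ 5: {9,10}
'd' @ 6: {1,7,8,11}  ✓accept
'd' @ 7: {9,10}
'c' @ 8: {1,7,8,11}  ✓accept
final: {1,7,8,11}; accept 1 in set

Answer: ACCEPT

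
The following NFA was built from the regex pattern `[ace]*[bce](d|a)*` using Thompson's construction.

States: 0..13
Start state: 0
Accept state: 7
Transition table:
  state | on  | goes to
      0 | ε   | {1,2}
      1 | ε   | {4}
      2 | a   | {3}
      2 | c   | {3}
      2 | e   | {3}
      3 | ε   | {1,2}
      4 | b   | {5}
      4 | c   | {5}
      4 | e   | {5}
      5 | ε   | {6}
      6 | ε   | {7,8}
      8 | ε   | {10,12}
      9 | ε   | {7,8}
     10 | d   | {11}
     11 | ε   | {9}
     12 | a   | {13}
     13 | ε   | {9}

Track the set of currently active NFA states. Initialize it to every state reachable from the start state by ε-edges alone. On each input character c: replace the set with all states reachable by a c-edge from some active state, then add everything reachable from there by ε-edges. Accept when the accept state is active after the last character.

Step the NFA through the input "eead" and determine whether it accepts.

Answer: ACCEPT

Derivation:
initial (ε-close {0}): {0,1,2,4}
'e' @ 1: {1,2,3,4,5,6,7,8,10,12}  [accepting]
'e' @ 2: {1,2,3,4,5,6,7,8,10,12}  [accepting]
'a' @ 3: {1,2,3,4,7,8,9,10,12,13}  [accepting]
'd' @ 4: {7,8,9,10,11,12}  [accepting]
final: {7,8,9,10,11,12}; accept 7 in set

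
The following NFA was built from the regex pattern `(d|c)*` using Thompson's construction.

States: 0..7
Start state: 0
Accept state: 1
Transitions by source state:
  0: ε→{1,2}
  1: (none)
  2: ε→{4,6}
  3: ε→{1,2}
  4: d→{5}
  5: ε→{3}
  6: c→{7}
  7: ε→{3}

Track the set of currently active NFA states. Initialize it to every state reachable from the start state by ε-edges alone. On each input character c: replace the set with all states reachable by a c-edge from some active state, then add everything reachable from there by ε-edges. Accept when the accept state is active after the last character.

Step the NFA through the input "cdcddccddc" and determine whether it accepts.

start: ε-closure({0}) = {0,1,2,4,6}
'c' @ 1: {1,2,3,4,6,7}  (accept∈set)
'd' @ 2: {1,2,3,4,5,6}  (accept∈set)
'c' @ 3: {1,2,3,4,6,7}  (accept∈set)
'd' @ 4: {1,2,3,4,5,6}  (accept∈set)
'd' @ 5: {1,2,3,4,5,6}  (accept∈set)
'c' @ 6: {1,2,3,4,6,7}  (accept∈set)
'c' @ 7: {1,2,3,4,6,7}  (accept∈set)
'd' @ 8: {1,2,3,4,5,6}  (accept∈set)
'd' @ 9: {1,2,3,4,5,6}  (accept∈set)
'c' @ 10: {1,2,3,4,6,7}  (accept∈set)
after full input: {1,2,3,4,6,7}  (accept=1 in)

Answer: ACCEPT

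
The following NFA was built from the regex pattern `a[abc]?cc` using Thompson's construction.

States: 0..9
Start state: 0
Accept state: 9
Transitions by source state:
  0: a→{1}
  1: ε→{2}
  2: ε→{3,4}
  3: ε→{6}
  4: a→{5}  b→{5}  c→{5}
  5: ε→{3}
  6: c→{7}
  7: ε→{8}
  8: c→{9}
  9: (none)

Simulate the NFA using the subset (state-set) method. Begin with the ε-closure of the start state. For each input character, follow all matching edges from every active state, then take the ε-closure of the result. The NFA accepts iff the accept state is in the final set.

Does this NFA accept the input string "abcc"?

Answer: ACCEPT

Steps:
start: ε-closure({0}) = {0}
'a' @ 1: {1,2,3,4,6}
'b' @ 2: {3,5,6}
'c' @ 3: {7,8}
'c' @ 4: {9}  ✓accept
final: {9}; accept 9 in set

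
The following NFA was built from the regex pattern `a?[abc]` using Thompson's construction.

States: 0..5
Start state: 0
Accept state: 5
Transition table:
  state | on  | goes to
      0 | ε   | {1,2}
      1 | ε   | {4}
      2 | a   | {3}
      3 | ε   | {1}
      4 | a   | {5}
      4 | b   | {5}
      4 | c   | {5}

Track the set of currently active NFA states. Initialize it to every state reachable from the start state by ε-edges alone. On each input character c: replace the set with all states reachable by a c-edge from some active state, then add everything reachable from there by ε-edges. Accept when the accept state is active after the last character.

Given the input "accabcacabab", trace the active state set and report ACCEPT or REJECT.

start: ε-closure({0}) = {0,1,2,4}
'a' @ 1: {1,3,4,5}  [accepting]
'c' @ 2: {5}  [accepting]
'c' @ 3: {}  — dead — no transitions
rest 'abcacabab' ignored (set empty)
after full input: {}  (accept=5 not in)

Answer: REJECT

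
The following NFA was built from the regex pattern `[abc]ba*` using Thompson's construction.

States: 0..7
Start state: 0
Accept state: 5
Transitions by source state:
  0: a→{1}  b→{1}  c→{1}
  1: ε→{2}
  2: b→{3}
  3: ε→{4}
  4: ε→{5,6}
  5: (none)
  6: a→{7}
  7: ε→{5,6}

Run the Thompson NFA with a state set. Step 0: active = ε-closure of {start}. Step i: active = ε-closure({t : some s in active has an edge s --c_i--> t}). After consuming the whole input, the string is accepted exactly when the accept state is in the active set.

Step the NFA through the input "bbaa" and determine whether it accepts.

Answer: ACCEPT

Trace:
initial (ε-close {0}): {0}
'b' @ 1: {1,2}
'b' @ 2: {3,4,5,6}  (accept∈set)
'a' @ 3: {5,6,7}  (accept∈set)
'a' @ 4: {5,6,7}  (accept∈set)
after full input: {5,6,7}  (accept=5 in)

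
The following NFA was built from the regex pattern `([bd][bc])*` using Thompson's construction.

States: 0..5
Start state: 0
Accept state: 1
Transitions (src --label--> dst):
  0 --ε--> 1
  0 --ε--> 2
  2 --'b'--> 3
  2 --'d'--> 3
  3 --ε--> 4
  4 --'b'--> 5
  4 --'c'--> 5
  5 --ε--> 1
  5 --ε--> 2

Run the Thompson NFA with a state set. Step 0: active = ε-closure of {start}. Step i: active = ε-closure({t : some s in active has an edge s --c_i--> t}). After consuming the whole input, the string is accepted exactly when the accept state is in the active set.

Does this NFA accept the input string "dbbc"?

start: ε-closure({0}) = {0,1,2}
'd' @ 1: {3,4}
'b' @ 2: {1,2,5}  ✓accept
'b' @ 3: {3,4}
'c' @ 4: {1,2,5}  ✓accept
final: {1,2,5}; accept 1 in set

Answer: ACCEPT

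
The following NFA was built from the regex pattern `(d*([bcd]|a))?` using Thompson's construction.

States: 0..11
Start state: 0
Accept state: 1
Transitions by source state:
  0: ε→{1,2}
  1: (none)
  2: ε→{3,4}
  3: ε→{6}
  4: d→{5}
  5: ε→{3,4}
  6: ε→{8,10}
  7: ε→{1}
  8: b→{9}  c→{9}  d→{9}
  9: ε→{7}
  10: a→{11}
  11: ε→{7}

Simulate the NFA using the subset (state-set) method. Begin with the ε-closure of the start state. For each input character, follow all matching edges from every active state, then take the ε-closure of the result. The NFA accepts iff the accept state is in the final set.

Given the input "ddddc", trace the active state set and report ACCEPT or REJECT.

start: ε-closure({0}) = {0,1,2,3,4,6,8,10}
'd' @ 1: {1,3,4,5,6,7,8,9,10}  [accepting]
'd' @ 2: {1,3,4,5,6,7,8,9,10}  [accepting]
'd' @ 3: {1,3,4,5,6,7,8,9,10}  [accepting]
'd' @ 4: {1,3,4,5,6,7,8,9,10}  [accepting]
'c' @ 5: {1,7,9}  [accepting]
after full input: {1,7,9}  (accept=1 in)

Answer: ACCEPT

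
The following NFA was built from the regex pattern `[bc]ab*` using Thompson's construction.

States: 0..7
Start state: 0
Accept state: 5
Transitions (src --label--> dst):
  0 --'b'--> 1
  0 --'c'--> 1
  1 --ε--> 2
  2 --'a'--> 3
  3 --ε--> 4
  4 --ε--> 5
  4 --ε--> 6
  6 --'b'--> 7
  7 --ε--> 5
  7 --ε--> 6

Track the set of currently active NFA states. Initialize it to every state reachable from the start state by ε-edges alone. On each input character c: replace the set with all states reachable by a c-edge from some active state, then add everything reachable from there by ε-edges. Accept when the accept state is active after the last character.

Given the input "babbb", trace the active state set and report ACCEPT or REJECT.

start: ε-closure({0}) = {0}
'b' @ 1: {1,2}
'a' @ 2: {3,4,5,6}  [accepting]
'b' @ 3: {5,6,7}  [accepting]
'b' @ 4: {5,6,7}  [accepting]
'b' @ 5: {5,6,7}  [accepting]
after full input: {5,6,7}  (accept=5 in)

Answer: ACCEPT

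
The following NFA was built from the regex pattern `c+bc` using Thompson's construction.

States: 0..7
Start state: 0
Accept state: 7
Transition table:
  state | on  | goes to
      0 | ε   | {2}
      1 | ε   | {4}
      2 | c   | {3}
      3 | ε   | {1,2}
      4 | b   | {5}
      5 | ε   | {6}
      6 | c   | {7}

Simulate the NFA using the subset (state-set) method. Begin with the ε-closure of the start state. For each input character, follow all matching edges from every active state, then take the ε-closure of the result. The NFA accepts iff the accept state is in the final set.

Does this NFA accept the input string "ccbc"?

Answer: ACCEPT

Trace:
initial (ε-close {0}): {0,2}
'c' @ 1: {1,2,3,4}
'c' @ 2: {1,2,3,4}
'b' @ 3: {5,6}
'c' @ 4: {7}  ✓accept
final: {7}; accept 7 in set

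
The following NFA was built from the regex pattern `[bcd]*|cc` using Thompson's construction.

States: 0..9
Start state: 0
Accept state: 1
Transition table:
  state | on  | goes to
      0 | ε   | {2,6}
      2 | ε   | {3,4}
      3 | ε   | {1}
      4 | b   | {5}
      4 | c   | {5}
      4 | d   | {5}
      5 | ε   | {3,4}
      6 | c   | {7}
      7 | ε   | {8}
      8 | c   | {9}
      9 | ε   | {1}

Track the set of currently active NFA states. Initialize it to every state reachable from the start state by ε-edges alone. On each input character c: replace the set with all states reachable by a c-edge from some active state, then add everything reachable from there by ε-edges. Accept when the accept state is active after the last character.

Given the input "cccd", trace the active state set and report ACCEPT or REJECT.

start: ε-closure({0}) = {0,1,2,3,4,6}
'c' @ 1: {1,3,4,5,7,8}  (accept∈set)
'c' @ 2: {1,3,4,5,9}  (accept∈set)
'c' @ 3: {1,3,4,5}  (accept∈set)
'd' @ 4: {1,3,4,5}  (accept∈set)
final: {1,3,4,5}; accept 1 in set

Answer: ACCEPT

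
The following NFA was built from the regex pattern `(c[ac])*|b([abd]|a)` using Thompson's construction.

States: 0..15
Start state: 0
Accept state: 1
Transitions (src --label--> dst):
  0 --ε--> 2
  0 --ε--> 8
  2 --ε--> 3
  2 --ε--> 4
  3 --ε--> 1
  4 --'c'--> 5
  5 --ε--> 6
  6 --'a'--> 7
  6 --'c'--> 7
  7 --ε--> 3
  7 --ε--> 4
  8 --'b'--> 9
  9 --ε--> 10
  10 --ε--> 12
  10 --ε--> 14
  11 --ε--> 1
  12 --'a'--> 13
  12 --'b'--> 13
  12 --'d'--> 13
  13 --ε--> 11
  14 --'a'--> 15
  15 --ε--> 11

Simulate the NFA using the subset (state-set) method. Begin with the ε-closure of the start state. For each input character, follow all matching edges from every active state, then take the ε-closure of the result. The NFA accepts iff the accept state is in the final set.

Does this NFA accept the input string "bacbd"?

Answer: REJECT

Steps:
initial (ε-close {0}): {0,1,2,3,4,8}
'b' @ 1: {9,10,12,14}
'a' @ 2: {1,11,13,15}  ✓accept
'c' @ 3: {}  — state set empty
rest 'bd' ignored (set empty)
final: {}; accept 1 not in set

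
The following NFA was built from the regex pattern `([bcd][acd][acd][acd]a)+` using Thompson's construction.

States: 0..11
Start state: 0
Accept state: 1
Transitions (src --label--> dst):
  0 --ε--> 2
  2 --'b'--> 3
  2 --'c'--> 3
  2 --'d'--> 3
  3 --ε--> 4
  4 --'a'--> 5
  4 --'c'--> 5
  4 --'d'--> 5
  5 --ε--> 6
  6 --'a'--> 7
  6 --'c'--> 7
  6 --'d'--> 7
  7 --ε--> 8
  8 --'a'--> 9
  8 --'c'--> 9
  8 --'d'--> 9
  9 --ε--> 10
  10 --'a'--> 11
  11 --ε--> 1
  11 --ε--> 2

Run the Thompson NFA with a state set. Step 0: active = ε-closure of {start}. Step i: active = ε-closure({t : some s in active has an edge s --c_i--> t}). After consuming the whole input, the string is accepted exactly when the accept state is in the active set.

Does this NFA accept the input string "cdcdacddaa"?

Answer: ACCEPT

Derivation:
start: ε-closure({0}) = {0,2}
'c' @ 1: {3,4}
'd' @ 2: {5,6}
'c' @ 3: {7,8}
'd' @ 4: {9,10}
'a' @ 5: {1,2,11}  (accept∈set)
'c' @ 6: {3,4}
'd' @ 7: {5,6}
'd' @ 8: {7,8}
'a' @ 9: {9,10}
'a' @ 10: {1,2,11}  (accept∈set)
after full input: {1,2,11}  (accept=1 in)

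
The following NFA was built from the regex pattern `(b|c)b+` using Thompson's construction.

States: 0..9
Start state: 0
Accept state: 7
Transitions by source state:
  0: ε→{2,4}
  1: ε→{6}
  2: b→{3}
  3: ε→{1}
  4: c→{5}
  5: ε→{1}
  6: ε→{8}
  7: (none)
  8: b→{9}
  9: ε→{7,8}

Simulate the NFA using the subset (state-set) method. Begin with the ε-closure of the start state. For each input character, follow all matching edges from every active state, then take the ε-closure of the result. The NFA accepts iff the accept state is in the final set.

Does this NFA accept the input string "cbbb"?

Answer: ACCEPT

Trace:
initial (ε-close {0}): {0,2,4}
'c' @ 1: {1,5,6,8}
'b' @ 2: {7,8,9}  [accepting]
'b' @ 3: {7,8,9}  [accepting]
'b' @ 4: {7,8,9}  [accepting]
final: {7,8,9}; accept 7 in set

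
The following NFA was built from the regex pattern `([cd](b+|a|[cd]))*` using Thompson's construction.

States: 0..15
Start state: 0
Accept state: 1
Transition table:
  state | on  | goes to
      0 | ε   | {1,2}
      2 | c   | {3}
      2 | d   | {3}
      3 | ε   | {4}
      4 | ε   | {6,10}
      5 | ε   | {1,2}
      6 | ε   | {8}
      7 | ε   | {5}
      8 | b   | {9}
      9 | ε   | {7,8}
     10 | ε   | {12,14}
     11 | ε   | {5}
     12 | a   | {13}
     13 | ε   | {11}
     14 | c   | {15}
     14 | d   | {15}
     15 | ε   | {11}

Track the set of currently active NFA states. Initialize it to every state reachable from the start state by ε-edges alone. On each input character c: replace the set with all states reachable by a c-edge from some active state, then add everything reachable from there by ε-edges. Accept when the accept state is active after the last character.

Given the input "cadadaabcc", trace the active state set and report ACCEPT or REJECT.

Answer: REJECT

Derivation:
initial (ε-close {0}): {0,1,2}
'c' @ 1: {3,4,6,8,10,12,14}
'a' @ 2: {1,2,5,11,13}  (accept∈set)
'd' @ 3: {3,4,6,8,10,12,14}
'a' @ 4: {1,2,5,11,13}  (accept∈set)
'd' @ 5: {3,4,6,8,10,12,14}
'a' @ 6: {1,2,5,11,13}  (accept∈set)
'a' @ 7: {}  — no active states
rest 'bcc' ignored (set empty)
after full input: {}  (accept=1 not in)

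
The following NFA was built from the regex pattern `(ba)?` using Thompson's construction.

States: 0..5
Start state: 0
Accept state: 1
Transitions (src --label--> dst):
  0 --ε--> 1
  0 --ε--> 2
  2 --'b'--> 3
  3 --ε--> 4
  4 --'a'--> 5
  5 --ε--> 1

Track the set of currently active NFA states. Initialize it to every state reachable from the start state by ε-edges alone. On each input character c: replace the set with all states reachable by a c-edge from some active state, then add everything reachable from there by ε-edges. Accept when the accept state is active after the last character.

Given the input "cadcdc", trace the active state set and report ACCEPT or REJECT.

initial (ε-close {0}): {0,1,2}
'c' @ 1: {}  — state set empty
rest 'adcdc' ignored (set empty)
final: {}; accept 1 not in set

Answer: REJECT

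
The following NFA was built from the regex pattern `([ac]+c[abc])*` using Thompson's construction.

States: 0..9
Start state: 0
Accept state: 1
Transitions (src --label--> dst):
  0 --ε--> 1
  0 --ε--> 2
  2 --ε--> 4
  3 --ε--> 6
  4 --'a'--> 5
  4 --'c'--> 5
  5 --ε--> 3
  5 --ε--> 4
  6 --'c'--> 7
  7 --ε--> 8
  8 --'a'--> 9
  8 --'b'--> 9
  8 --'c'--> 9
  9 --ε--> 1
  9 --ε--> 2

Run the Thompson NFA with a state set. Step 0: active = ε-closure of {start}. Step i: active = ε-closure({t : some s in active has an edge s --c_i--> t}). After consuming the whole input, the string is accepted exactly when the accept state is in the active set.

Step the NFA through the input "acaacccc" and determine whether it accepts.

start: ε-closure({0}) = {0,1,2,4}
'a' @ 1: {3,4,5,6}
'c' @ 2: {3,4,5,6,7,8}
'a' @ 3: {1,2,3,4,5,6,9}  (accept∈set)
'a' @ 4: {3,4,5,6}
'c' @ 5: {3,4,5,6,7,8}
'c' @ 6: {1,2,3,4,5,6,7,8,9}  (accept∈set)
'c' @ 7: {1,2,3,4,5,6,7,8,9}  (accept∈set)
'c' @ 8: {1,2,3,4,5,6,7,8,9}  (accept∈set)
after full input: {1,2,3,4,5,6,7,8,9}  (accept=1 in)

Answer: ACCEPT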